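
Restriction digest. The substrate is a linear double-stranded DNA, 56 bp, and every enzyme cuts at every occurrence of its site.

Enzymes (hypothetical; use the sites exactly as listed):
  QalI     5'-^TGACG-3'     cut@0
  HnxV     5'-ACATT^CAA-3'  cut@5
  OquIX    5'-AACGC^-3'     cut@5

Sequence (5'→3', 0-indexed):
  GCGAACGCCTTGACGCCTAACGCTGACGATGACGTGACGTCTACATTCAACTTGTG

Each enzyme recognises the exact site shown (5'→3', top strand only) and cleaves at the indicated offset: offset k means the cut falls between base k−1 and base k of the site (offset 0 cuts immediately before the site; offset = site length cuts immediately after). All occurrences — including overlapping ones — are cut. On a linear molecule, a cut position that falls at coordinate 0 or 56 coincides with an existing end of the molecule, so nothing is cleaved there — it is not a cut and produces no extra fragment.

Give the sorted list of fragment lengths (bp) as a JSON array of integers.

[2,5,6,8,9,13,13]

Scan for sites:
  QalI TGACG/0: at [10, 23, 29, 34] ⇒ [10, 23, 29, 34]
  HnxV ACATTCAA/5: at [42] ⇒ [47]
  OquIX AACGC/5: at [3, 18] ⇒ [8, 23]

Pooled cuts: [8, 10, 23, 29, 34, 47]

Fragments:
  [0,8): 8 bp
  [8,10): 2 bp
  [10,23): 13 bp
  [23,29): 6 bp
  [29,34): 5 bp
  [34,47): 13 bp
  [47,56): 9 bp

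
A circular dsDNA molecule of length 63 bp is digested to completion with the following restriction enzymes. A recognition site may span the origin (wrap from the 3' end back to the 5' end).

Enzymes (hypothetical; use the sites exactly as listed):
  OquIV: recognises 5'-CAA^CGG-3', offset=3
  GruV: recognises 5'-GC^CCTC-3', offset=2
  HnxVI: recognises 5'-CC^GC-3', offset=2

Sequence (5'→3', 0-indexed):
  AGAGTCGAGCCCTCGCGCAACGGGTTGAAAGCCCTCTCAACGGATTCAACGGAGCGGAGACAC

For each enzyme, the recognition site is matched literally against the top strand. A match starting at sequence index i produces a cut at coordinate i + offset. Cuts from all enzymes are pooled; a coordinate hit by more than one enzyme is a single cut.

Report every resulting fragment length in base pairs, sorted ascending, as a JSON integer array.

[8,9,10,12,24]

Site scan:
  OquIV (CAACGG, off=3): starts [17, 37, 46] → cuts [20, 40, 49]
  GruV (GCCCTC, off=2): starts [8, 30] → cuts [10, 32]
  HnxVI (CCGC, off=2): no sites

Pooled cuts: [10, 20, 32, 40, 49]

Fragments:
  10→20: 10 bp
  20→32: 12 bp
  32→40: 8 bp
  40→49: 9 bp
  49→10 (wrap): 63-49+10 = 24 bp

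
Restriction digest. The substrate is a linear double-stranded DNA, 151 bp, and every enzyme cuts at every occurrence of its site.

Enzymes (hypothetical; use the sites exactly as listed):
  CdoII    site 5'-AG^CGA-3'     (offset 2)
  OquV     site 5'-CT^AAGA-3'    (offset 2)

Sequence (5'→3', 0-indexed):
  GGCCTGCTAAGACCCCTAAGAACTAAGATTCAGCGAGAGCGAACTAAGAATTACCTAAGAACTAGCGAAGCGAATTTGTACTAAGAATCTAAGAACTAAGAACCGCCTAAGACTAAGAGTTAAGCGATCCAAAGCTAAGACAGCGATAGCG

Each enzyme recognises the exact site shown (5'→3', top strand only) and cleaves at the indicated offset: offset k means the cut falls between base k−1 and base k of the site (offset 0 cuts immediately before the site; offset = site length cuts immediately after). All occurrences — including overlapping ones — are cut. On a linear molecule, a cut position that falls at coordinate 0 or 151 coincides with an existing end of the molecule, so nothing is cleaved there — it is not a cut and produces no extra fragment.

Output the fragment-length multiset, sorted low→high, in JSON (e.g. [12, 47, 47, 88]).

[5,6,6,6,7,7,7,8,8,8,9,9,9,10,11,11,12,12]

Scan for sites:
  CdoII (AGCGA, off=2): starts [31, 37, 63, 68, 122, 141] → cuts [33, 39, 65, 70, 124, 143]
  OquV (CTAAGA, off=2): starts [6, 15, 22, 43, 54, 80, 88, 95, 106, 112, 134] → cuts [8, 17, 24, 45, 56, 82, 90, 97, 108, 114, 136]

All cut coordinates (distinct, sorted): [8, 17, 24, 33, 39, 45, 56, 65, 70, 82, 90, 97, 108, 114, 124, 136, 143]

Fragment lengths:
  [0,8): 8 bp
  [8,17): 9 bp
  [17,24): 7 bp
  [24,33): 9 bp
  [33,39): 6 bp
  [39,45): 6 bp
  [45,56): 11 bp
  [56,65): 9 bp
  [65,70): 5 bp
  [70,82): 12 bp
  [82,90): 8 bp
  [90,97): 7 bp
  [97,108): 11 bp
  [108,114): 6 bp
  [114,124): 10 bp
  [124,136): 12 bp
  [136,143): 7 bp
  [143,151): 8 bp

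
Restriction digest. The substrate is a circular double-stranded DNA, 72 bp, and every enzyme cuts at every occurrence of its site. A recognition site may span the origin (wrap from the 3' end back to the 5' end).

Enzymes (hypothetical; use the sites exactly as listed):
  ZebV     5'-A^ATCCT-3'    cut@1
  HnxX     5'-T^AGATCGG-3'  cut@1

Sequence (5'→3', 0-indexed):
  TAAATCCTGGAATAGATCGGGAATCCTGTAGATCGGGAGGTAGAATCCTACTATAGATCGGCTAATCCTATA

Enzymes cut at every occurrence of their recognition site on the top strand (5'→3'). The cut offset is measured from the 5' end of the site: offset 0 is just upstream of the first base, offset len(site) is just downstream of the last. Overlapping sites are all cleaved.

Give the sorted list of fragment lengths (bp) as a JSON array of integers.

[7,9,10,10,10,11,15]

Scan for sites:
  ZebV AATCCT/1: at [2, 21, 43, 63] ⇒ [3, 22, 44, 64]
  HnxX TAGATCGG/1: at [12, 28, 53] ⇒ [13, 29, 54]

Pooled cuts: [3, 13, 22, 29, 44, 54, 64]

Fragment lengths:
  3→13: 10 bp
  13→22: 9 bp
  22→29: 7 bp
  29→44: 15 bp
  44→54: 10 bp
  54→64: 10 bp
  64→3 (wrap): 72-64+3 = 11 bp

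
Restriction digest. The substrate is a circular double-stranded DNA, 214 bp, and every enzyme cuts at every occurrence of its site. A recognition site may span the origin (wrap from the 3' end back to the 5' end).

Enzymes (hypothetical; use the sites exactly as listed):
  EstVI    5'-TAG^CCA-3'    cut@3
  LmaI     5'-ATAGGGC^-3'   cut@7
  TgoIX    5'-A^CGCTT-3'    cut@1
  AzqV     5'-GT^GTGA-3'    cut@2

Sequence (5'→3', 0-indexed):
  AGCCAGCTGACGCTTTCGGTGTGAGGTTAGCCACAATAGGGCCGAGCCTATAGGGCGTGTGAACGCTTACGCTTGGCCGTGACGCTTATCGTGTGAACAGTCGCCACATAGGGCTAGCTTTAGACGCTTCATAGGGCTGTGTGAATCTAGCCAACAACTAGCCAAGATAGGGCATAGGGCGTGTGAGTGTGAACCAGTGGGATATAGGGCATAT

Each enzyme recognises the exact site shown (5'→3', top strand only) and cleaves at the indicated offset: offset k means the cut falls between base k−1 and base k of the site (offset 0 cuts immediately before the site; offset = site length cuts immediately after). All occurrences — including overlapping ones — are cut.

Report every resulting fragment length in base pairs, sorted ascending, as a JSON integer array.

[2,2,3,5,6,6,6,7,8,10,10,10,10,10,11,12,12,13,13,14,22,22]

Per-enzyme occurrences:
  EstVI TAGCCA/3: at [27, 147, 158, 213] ⇒ [2, 30, 150, 161]
  LmaI ATAGGGC/7: at [35, 49, 107, 130, 166, 173, 203] ⇒ [42, 56, 114, 137, 173, 180, 210]
  TgoIX ACGCTT/1: at [9, 62, 68, 81, 123] ⇒ [10, 63, 69, 82, 124]
  AzqV GTGTGA/2: at [18, 56, 90, 138, 180, 186] ⇒ [20, 58, 92, 140, 182, 188]

Pooled cuts: [2, 10, 20, 30, 42, 56, 58, 63, 69, 82, 92, 114, 124, 137, 140, 150, 161, 173, 180, 182, 188, 210]

Fragments:
  2→10: 8 bp
  10→20: 10 bp
  20→30: 10 bp
  30→42: 12 bp
  42→56: 14 bp
  56→58: 2 bp
  58→63: 5 bp
  63→69: 6 bp
  69→82: 13 bp
  82→92: 10 bp
  92→114: 22 bp
  114→124: 10 bp
  124→137: 13 bp
  137→140: 3 bp
  140→150: 10 bp
  150→161: 11 bp
  161→173: 12 bp
  173→180: 7 bp
  180→182: 2 bp
  182→188: 6 bp
  188→210: 22 bp
  210→2 (wrap): 214-210+2 = 6 bp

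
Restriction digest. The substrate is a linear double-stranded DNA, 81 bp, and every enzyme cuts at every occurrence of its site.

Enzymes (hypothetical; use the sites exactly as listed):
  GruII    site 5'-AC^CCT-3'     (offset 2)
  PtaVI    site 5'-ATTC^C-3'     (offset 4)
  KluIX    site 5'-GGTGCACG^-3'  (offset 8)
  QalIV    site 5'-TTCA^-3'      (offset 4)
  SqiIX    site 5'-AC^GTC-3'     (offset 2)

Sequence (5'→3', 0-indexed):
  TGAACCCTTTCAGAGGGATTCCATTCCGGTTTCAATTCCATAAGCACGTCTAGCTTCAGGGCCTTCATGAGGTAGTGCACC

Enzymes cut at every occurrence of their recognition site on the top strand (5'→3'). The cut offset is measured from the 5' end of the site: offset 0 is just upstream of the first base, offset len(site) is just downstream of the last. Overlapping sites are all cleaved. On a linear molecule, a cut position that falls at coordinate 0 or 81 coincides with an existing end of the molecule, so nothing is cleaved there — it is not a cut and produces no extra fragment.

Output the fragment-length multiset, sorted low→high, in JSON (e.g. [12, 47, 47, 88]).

Scan for sites:
  GruII (ACCCT, off=2): starts [3] → cuts [5]
  PtaVI (ATTCC, off=4): starts [17, 22, 34] → cuts [21, 26, 38]
  KluIX (GGTGCACG, off=8): no sites
  QalIV (TTCA, off=4): starts [8, 30, 54, 63] → cuts [12, 34, 58, 67]
  SqiIX (ACGTC, off=2): starts [45] → cuts [47]

Pooled cuts: [5, 12, 21, 26, 34, 38, 47, 58, 67]

Fragment lengths:
  [0,5): 5 bp
  [5,12): 7 bp
  [12,21): 9 bp
  [21,26): 5 bp
  [26,34): 8 bp
  [34,38): 4 bp
  [38,47): 9 bp
  [47,58): 11 bp
  [58,67): 9 bp
  [67,81): 14 bp

[4,5,5,7,8,9,9,9,11,14]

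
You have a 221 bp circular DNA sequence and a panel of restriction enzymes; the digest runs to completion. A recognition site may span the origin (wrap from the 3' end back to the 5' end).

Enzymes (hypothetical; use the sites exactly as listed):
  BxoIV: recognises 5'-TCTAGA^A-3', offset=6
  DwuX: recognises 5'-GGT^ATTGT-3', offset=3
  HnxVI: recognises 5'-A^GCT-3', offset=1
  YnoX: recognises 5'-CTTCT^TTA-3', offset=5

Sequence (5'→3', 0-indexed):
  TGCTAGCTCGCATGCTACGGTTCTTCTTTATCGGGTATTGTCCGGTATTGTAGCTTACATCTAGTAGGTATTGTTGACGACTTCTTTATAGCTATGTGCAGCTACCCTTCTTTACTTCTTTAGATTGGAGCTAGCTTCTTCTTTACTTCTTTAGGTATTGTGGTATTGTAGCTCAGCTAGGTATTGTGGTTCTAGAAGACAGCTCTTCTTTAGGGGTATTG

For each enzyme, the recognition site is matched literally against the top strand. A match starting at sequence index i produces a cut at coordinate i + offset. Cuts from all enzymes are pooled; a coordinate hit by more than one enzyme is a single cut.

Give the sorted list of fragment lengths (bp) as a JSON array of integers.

Site scan:
  BxoIV TCTAGAA/6: at [190] ⇒ [196]
  DwuX GGTATTGT/3: at [33, 43, 66, 153, 161, 179, 214] ⇒ [36, 46, 69, 156, 164, 182, 217]
  HnxVI AGCT/1: at [4, 51, 89, 99, 128, 132, 169, 174, 200] ⇒ [5, 52, 90, 100, 129, 133, 170, 175, 201]
  YnoX CTTCTTTA/5: at [22, 80, 106, 114, 137, 145, 204] ⇒ [27, 85, 111, 119, 142, 150, 209]

All cut coordinates (distinct, sorted): [5, 27, 36, 46, 52, 69, 85, 90, 100, 111, 119, 129, 133, 142, 150, 156, 164, 170, 175, 182, 196, 201, 209, 217]

Fragments:
  5→27: 22 bp
  27→36: 9 bp
  36→46: 10 bp
  46→52: 6 bp
  52→69: 17 bp
  69→85: 16 bp
  85→90: 5 bp
  90→100: 10 bp
  100→111: 11 bp
  111→119: 8 bp
  119→129: 10 bp
  129→133: 4 bp
  133→142: 9 bp
  142→150: 8 bp
  150→156: 6 bp
  156→164: 8 bp
  164→170: 6 bp
  170→175: 5 bp
  175→182: 7 bp
  182→196: 14 bp
  196→201: 5 bp
  201→209: 8 bp
  209→217: 8 bp
  217→5 (wrap): 221-217+5 = 9 bp

[4,5,5,5,6,6,6,7,8,8,8,8,8,9,9,9,10,10,10,11,14,16,17,22]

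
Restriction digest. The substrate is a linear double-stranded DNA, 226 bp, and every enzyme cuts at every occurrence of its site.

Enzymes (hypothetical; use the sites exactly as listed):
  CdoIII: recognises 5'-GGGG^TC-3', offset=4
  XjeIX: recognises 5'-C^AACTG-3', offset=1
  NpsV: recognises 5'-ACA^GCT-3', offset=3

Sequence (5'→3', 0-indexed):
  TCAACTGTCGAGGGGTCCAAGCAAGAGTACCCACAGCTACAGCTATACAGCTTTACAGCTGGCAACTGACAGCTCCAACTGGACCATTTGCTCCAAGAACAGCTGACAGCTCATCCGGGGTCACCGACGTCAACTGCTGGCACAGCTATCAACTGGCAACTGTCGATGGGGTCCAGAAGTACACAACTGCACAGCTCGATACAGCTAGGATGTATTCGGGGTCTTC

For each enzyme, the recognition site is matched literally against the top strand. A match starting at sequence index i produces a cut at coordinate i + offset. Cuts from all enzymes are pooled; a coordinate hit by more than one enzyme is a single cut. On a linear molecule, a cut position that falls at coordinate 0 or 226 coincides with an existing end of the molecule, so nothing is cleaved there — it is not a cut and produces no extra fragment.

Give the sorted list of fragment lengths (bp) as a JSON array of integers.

[2,5,5,6,6,6,7,7,8,8,8,9,10,11,12,13,13,13,14,18,20,25]

Per-enzyme occurrences:
  CdoIII GGGGTC/4: at [11, 116, 167, 217] ⇒ [15, 120, 171, 221]
  XjeIX CAACTG/1: at [1, 62, 75, 130, 149, 156, 183] ⇒ [2, 63, 76, 131, 150, 157, 184]
  NpsV ACAGCT/3: at [32, 38, 46, 54, 68, 98, 105, 141, 190, 200] ⇒ [35, 41, 49, 57, 71, 101, 108, 144, 193, 203]

All cut coordinates (distinct, sorted): [2, 15, 35, 41, 49, 57, 63, 71, 76, 101, 108, 120, 131, 144, 150, 157, 171, 184, 193, 203, 221]

Fragment lengths:
  [0,2): 2 bp
  [2,15): 13 bp
  [15,35): 20 bp
  [35,41): 6 bp
  [41,49): 8 bp
  [49,57): 8 bp
  [57,63): 6 bp
  [63,71): 8 bp
  [71,76): 5 bp
  [76,101): 25 bp
  [101,108): 7 bp
  [108,120): 12 bp
  [120,131): 11 bp
  [131,144): 13 bp
  [144,150): 6 bp
  [150,157): 7 bp
  [157,171): 14 bp
  [171,184): 13 bp
  [184,193): 9 bp
  [193,203): 10 bp
  [203,221): 18 bp
  [221,226): 5 bp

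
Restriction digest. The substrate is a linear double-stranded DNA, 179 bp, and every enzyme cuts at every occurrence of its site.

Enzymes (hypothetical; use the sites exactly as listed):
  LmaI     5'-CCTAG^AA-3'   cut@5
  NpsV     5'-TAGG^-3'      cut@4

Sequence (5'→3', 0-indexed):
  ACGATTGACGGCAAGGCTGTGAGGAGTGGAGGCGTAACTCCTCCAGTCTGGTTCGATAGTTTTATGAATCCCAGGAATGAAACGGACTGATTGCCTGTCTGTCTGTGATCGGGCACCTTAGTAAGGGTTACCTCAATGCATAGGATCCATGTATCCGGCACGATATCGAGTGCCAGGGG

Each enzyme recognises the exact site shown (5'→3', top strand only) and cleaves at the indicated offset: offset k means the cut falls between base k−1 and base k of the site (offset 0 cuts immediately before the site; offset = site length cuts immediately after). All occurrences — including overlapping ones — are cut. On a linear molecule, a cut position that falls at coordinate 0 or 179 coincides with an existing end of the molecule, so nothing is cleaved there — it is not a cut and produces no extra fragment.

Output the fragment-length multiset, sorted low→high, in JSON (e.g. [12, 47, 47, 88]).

Per-enzyme occurrences:
  LmaI (CCTAGAA, off=5): no sites
  NpsV TAGG/4: at [140] ⇒ [144]

All cut coordinates (distinct, sorted): [144]

Fragments:
  [0,144): 144 bp
  [144,179): 35 bp

[35,144]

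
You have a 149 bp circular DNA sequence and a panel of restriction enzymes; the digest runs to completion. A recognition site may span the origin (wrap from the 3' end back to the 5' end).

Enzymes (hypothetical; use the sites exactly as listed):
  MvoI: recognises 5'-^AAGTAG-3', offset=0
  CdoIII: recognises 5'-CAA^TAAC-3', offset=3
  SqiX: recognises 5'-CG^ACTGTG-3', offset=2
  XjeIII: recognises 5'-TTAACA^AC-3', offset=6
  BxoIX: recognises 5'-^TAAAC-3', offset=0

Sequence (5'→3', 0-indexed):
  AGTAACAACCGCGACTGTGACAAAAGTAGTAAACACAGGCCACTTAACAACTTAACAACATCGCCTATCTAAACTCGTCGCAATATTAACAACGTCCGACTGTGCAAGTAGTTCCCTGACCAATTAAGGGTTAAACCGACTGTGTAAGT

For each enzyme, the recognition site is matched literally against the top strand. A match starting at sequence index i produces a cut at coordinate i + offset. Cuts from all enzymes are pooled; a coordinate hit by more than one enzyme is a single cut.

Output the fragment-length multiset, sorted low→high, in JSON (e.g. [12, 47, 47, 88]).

[6,7,7,7,7,8,10,12,17,20,22,26]

Per-enzyme occurrences:
  MvoI (AAGTAG, off=0): starts [23, 105, 145] → cuts [23, 105, 145]
  CdoIII (CAATAAC, off=3): no sites
  SqiX (CGACTGTG, off=2): starts [11, 96, 136] → cuts [13, 98, 138]
  XjeIII (TTAACAAC, off=6): starts [43, 51, 85] → cuts [49, 57, 91]
  BxoIX (TAAAC, off=0): starts [29, 69, 131] → cuts [29, 69, 131]

Pooled cuts: [13, 23, 29, 49, 57, 69, 91, 98, 105, 131, 138, 145]

Fragments:
  13→23: 10 bp
  23→29: 6 bp
  29→49: 20 bp
  49→57: 8 bp
  57→69: 12 bp
  69→91: 22 bp
  91→98: 7 bp
  98→105: 7 bp
  105→131: 26 bp
  131→138: 7 bp
  138→145: 7 bp
  145→13 (wrap): 149-145+13 = 17 bp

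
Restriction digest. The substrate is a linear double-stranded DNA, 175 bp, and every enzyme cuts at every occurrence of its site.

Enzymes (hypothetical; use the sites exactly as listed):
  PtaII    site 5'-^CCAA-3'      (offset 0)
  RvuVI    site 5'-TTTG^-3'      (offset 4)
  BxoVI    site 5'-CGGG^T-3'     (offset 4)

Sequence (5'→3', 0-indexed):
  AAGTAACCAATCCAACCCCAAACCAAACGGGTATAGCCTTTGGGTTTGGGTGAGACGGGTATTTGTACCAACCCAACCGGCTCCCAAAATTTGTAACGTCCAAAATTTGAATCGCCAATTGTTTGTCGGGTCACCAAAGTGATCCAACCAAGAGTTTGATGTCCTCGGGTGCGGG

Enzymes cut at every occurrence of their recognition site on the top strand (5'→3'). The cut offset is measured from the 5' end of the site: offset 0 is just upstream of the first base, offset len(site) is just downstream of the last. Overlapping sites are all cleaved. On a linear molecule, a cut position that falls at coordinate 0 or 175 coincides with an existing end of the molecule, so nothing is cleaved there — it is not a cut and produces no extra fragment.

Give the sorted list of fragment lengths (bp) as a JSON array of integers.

[2,3,4,5,5,5,5,5,6,6,6,6,6,6,9,10,10,10,11,11,11,11,11,11]

Per-enzyme occurrences:
  PtaII CCAA/0: at [6, 11, 17, 22, 67, 72, 83, 99, 114, 133, 143, 147] ⇒ [6, 11, 17, 22, 67, 72, 83, 99, 114, 133, 143, 147]
  RvuVI TTTG/4: at [38, 44, 61, 89, 105, 121, 154] ⇒ [42, 48, 65, 93, 109, 125, 158]
  BxoVI CGGGT/4: at [27, 55, 126, 165] ⇒ [31, 59, 130, 169]

Pooled cuts: [6, 11, 17, 22, 31, 42, 48, 59, 65, 67, 72, 83, 93, 99, 109, 114, 125, 130, 133, 143, 147, 158, 169]

Fragment lengths:
  [0,6): 6 bp
  [6,11): 5 bp
  [11,17): 6 bp
  [17,22): 5 bp
  [22,31): 9 bp
  [31,42): 11 bp
  [42,48): 6 bp
  [48,59): 11 bp
  [59,65): 6 bp
  [65,67): 2 bp
  [67,72): 5 bp
  [72,83): 11 bp
  [83,93): 10 bp
  [93,99): 6 bp
  [99,109): 10 bp
  [109,114): 5 bp
  [114,125): 11 bp
  [125,130): 5 bp
  [130,133): 3 bp
  [133,143): 10 bp
  [143,147): 4 bp
  [147,158): 11 bp
  [158,169): 11 bp
  [169,175): 6 bp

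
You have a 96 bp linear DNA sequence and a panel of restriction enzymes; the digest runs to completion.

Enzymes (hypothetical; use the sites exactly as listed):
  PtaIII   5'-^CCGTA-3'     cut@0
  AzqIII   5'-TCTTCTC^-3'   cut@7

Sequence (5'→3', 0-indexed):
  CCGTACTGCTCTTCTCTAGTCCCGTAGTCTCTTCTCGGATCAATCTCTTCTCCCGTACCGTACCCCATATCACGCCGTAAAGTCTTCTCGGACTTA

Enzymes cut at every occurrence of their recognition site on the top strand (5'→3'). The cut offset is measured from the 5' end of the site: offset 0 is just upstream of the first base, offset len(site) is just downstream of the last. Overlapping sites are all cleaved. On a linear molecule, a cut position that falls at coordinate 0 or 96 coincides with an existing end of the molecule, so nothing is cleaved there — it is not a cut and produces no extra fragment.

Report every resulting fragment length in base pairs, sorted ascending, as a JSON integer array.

Per-enzyme occurrences:
  PtaIII (CCGTA, off=0): starts [0, 21, 52, 57, 74] → cuts [21, 52, 57, 74] (position 0 is a terminus of the linear molecule — no cut)
  AzqIII (TCTTCTC, off=7): starts [9, 29, 45, 82] → cuts [16, 36, 52, 89]

Pooled cuts: [16, 21, 36, 52, 57, 74, 89]

Fragment lengths:
  [0,16): 16 bp
  [16,21): 5 bp
  [21,36): 15 bp
  [36,52): 16 bp
  [52,57): 5 bp
  [57,74): 17 bp
  [74,89): 15 bp
  [89,96): 7 bp

[5,5,7,15,15,16,16,17]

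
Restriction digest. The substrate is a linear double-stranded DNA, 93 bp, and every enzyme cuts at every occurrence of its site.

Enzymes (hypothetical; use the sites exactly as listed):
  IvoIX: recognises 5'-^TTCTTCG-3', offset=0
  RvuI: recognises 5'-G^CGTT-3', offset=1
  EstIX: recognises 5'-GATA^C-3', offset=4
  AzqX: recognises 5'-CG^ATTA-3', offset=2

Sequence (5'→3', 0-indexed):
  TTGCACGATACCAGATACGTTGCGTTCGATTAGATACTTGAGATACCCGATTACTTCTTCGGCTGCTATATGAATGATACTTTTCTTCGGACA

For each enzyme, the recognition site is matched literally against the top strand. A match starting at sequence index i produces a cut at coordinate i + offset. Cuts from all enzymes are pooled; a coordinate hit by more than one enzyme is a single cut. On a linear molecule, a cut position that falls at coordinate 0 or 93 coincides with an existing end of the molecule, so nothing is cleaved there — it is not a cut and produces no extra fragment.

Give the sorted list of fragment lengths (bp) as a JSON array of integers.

Scan for sites:
  IvoIX TTCTTCG/0: at [54, 82] ⇒ [54, 82]
  RvuI GCGTT/1: at [21] ⇒ [22]
  EstIX GATAC/4: at [6, 13, 32, 41, 75] ⇒ [10, 17, 36, 45, 79]
  AzqX CGATTA/2: at [26, 47] ⇒ [28, 49]

All cut coordinates (distinct, sorted): [10, 17, 22, 28, 36, 45, 49, 54, 79, 82]

Fragments:
  [0,10): 10 bp
  [10,17): 7 bp
  [17,22): 5 bp
  [22,28): 6 bp
  [28,36): 8 bp
  [36,45): 9 bp
  [45,49): 4 bp
  [49,54): 5 bp
  [54,79): 25 bp
  [79,82): 3 bp
  [82,93): 11 bp

[3,4,5,5,6,7,8,9,10,11,25]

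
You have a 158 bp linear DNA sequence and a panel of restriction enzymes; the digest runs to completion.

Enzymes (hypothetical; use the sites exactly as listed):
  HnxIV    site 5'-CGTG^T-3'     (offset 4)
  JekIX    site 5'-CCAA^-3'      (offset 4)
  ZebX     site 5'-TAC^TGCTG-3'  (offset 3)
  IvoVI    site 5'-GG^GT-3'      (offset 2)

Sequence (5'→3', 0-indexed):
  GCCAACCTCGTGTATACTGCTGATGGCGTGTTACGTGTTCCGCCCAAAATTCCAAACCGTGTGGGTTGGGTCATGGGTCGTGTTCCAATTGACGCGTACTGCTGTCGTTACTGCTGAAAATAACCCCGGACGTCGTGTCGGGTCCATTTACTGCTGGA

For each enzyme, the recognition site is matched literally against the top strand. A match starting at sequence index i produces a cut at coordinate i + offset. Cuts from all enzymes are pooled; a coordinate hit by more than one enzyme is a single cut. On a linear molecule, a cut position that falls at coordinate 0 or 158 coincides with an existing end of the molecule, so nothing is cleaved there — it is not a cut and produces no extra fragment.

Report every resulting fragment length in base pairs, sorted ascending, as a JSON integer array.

[3,4,5,5,5,6,6,6,7,7,7,7,8,10,10,11,12,13,26]

Per-enzyme occurrences:
  HnxIV (CGTGT, off=4): starts [8, 26, 33, 57, 78, 133] → cuts [12, 30, 37, 61, 82, 137]
  JekIX (CCAA, off=4): starts [1, 43, 51, 84] → cuts [5, 47, 55, 88]
  ZebX (TACTGCTG, off=3): starts [14, 96, 108, 148] → cuts [17, 99, 111, 151]
  IvoVI (GGGT, off=2): starts [62, 67, 74, 139] → cuts [64, 69, 76, 141]

All cut coordinates (distinct, sorted): [5, 12, 17, 30, 37, 47, 55, 61, 64, 69, 76, 82, 88, 99, 111, 137, 141, 151]

Fragments:
  [0,5): 5 bp
  [5,12): 7 bp
  [12,17): 5 bp
  [17,30): 13 bp
  [30,37): 7 bp
  [37,47): 10 bp
  [47,55): 8 bp
  [55,61): 6 bp
  [61,64): 3 bp
  [64,69): 5 bp
  [69,76): 7 bp
  [76,82): 6 bp
  [82,88): 6 bp
  [88,99): 11 bp
  [99,111): 12 bp
  [111,137): 26 bp
  [137,141): 4 bp
  [141,151): 10 bp
  [151,158): 7 bp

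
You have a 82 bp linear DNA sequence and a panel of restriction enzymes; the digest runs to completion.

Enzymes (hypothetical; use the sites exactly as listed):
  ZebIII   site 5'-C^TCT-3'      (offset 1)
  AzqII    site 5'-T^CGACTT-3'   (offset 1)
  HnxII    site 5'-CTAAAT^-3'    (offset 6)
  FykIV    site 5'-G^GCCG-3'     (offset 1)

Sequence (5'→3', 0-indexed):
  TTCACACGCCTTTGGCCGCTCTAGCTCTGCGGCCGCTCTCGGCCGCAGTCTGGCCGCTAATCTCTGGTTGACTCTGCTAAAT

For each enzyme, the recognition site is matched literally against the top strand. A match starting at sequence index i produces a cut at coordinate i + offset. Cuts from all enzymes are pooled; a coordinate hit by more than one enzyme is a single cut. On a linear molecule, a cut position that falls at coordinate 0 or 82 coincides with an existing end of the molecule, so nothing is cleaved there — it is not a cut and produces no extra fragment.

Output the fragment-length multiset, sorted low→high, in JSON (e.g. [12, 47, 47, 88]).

[5,5,5,6,6,10,10,10,11,14]

Scan for sites:
  ZebIII CTCT/1: at [18, 24, 35, 61, 71] ⇒ [19, 25, 36, 62, 72]
  AzqII (TCGACTT, off=1): no sites
  HnxII CTAAAT/6: at [76] ⇒ [] (position 82 is a terminus of the linear molecule — no cut)
  FykIV GGCCG/1: at [13, 30, 40, 51] ⇒ [14, 31, 41, 52]

Pooled cuts: [14, 19, 25, 31, 36, 41, 52, 62, 72]

Fragments:
  [0,14): 14 bp
  [14,19): 5 bp
  [19,25): 6 bp
  [25,31): 6 bp
  [31,36): 5 bp
  [36,41): 5 bp
  [41,52): 11 bp
  [52,62): 10 bp
  [62,72): 10 bp
  [72,82): 10 bp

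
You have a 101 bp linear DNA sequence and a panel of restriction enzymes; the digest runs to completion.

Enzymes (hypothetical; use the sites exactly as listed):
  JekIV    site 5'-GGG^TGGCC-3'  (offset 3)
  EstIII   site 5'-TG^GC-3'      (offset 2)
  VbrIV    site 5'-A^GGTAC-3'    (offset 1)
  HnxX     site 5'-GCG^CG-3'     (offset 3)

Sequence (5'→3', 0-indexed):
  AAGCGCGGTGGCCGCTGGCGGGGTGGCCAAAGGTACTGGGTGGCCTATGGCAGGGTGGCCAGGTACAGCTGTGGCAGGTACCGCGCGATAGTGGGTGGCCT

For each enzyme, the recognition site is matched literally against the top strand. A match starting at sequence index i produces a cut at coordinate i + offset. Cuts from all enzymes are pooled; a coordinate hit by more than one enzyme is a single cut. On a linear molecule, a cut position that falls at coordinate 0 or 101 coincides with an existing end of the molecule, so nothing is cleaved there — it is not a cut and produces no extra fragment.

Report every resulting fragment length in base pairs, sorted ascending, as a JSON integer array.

[2,2,2,2,3,4,4,5,5,6,6,6,7,7,9,9,10,12]

Scan for sites:
  JekIV (GGGTGGCC, off=3): starts [20, 37, 52, 92] → cuts [23, 40, 55, 95]
  EstIII (TGGC, off=2): starts [8, 15, 23, 40, 47, 55, 71, 95] → cuts [10, 17, 25, 42, 49, 57, 73, 97]
  VbrIV (AGGTAC, off=1): starts [30, 60, 75] → cuts [31, 61, 76]
  HnxX (GCGCG, off=3): starts [2, 82] → cuts [5, 85]

Pooled cuts: [5, 10, 17, 23, 25, 31, 40, 42, 49, 55, 57, 61, 73, 76, 85, 95, 97]

Fragment lengths:
  [0,5): 5 bp
  [5,10): 5 bp
  [10,17): 7 bp
  [17,23): 6 bp
  [23,25): 2 bp
  [25,31): 6 bp
  [31,40): 9 bp
  [40,42): 2 bp
  [42,49): 7 bp
  [49,55): 6 bp
  [55,57): 2 bp
  [57,61): 4 bp
  [61,73): 12 bp
  [73,76): 3 bp
  [76,85): 9 bp
  [85,95): 10 bp
  [95,97): 2 bp
  [97,101): 4 bp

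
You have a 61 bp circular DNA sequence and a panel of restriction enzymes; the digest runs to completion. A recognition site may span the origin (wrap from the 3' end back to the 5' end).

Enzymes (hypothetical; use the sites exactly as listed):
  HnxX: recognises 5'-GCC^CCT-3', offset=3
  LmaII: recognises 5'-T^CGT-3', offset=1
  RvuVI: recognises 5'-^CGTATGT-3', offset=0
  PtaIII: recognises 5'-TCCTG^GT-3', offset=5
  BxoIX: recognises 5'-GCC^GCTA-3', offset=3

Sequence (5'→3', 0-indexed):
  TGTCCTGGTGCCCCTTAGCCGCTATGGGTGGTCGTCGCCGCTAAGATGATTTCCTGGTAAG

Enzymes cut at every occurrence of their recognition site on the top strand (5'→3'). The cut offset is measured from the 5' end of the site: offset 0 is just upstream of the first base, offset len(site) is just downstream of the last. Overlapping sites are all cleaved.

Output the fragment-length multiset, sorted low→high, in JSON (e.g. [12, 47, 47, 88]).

Scan for sites:
  HnxX GCCCCT/3: at [9] ⇒ [12]
  LmaII TCGT/1: at [31] ⇒ [32]
  RvuVI (CGTATGT, off=0): no sites
  PtaIII TCCTGGT/5: at [2, 51] ⇒ [7, 56]
  BxoIX GCCGCTA/3: at [17, 36] ⇒ [20, 39]

All cut coordinates (distinct, sorted): [7, 12, 20, 32, 39, 56]

Fragment lengths:
  7→12: 5 bp
  12→20: 8 bp
  20→32: 12 bp
  32→39: 7 bp
  39→56: 17 bp
  56→7 (wrap): 61-56+7 = 12 bp

[5,7,8,12,12,17]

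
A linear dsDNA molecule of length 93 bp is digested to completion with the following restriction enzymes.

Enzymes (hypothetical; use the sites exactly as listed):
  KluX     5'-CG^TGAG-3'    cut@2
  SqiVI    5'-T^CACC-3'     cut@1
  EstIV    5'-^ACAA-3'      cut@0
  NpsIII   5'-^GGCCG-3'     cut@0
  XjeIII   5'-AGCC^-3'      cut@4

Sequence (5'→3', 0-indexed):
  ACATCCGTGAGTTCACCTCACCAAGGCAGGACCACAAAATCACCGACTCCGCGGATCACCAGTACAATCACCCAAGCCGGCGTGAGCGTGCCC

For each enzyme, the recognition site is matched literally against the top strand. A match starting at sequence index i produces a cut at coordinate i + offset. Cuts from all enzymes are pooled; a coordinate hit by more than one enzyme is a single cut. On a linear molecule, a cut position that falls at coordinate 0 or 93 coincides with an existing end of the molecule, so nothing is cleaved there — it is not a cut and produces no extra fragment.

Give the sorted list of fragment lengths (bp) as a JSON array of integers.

Site scan:
  KluX CGTGAG/2: at [5, 80] ⇒ [7, 82]
  SqiVI TCACC/1: at [12, 17, 39, 55, 67] ⇒ [13, 18, 40, 56, 68]
  EstIV ACAA/0: at [33, 63] ⇒ [33, 63]
  NpsIII (GGCCG, off=0): no sites
  XjeIII AGCC/4: at [74] ⇒ [78]

All cut coordinates (distinct, sorted): [7, 13, 18, 33, 40, 56, 63, 68, 78, 82]

Fragment lengths:
  [0,7): 7 bp
  [7,13): 6 bp
  [13,18): 5 bp
  [18,33): 15 bp
  [33,40): 7 bp
  [40,56): 16 bp
  [56,63): 7 bp
  [63,68): 5 bp
  [68,78): 10 bp
  [78,82): 4 bp
  [82,93): 11 bp

[4,5,5,6,7,7,7,10,11,15,16]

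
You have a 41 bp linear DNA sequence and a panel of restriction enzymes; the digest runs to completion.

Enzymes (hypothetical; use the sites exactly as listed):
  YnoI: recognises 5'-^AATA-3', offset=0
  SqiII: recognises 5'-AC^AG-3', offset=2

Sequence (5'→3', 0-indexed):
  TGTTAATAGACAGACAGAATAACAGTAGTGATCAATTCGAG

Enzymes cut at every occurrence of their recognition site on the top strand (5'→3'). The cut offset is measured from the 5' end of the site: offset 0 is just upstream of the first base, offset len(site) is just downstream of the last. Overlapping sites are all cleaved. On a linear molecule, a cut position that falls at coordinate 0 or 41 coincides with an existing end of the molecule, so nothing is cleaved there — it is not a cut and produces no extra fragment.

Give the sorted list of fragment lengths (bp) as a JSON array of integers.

Site scan:
  YnoI AATA/0: at [4, 17] ⇒ [4, 17]
  SqiII ACAG/2: at [9, 13, 21] ⇒ [11, 15, 23]

Pooled cuts: [4, 11, 15, 17, 23]

Fragment lengths:
  [0,4): 4 bp
  [4,11): 7 bp
  [11,15): 4 bp
  [15,17): 2 bp
  [17,23): 6 bp
  [23,41): 18 bp

[2,4,4,6,7,18]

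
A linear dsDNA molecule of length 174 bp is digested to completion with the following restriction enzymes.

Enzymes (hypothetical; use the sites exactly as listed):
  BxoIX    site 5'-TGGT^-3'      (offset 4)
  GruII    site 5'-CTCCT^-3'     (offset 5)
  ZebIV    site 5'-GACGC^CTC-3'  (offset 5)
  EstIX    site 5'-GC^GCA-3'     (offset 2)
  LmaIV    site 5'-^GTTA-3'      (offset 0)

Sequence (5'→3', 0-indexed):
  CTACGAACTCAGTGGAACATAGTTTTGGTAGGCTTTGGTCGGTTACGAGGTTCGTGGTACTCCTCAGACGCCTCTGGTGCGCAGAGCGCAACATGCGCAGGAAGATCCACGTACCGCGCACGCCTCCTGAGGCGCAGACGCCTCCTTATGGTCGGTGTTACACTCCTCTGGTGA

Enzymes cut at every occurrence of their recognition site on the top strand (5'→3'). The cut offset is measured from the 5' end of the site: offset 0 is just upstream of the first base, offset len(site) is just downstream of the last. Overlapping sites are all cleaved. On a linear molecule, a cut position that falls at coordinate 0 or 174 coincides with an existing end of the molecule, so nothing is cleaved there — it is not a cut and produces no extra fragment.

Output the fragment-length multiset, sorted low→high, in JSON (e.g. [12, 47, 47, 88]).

Per-enzyme occurrences:
  BxoIX TGGT/4: at [25, 35, 54, 74, 148, 168] ⇒ [29, 39, 58, 78, 152, 172]
  GruII CTCCT/5: at [59, 123, 141, 162] ⇒ [64, 128, 146, 167]
  ZebIV GACGCCTC/5: at [66, 136] ⇒ [71, 141]
  EstIX GCGCA/2: at [78, 85, 94, 115, 131] ⇒ [80, 87, 96, 117, 133]
  LmaIV GTTA/0: at [41, 156] ⇒ [41, 156]

Pooled cuts: [29, 39, 41, 58, 64, 71, 78, 80, 87, 96, 117, 128, 133, 141, 146, 152, 156, 167, 172]

Fragment lengths:
  [0,29): 29 bp
  [29,39): 10 bp
  [39,41): 2 bp
  [41,58): 17 bp
  [58,64): 6 bp
  [64,71): 7 bp
  [71,78): 7 bp
  [78,80): 2 bp
  [80,87): 7 bp
  [87,96): 9 bp
  [96,117): 21 bp
  [117,128): 11 bp
  [128,133): 5 bp
  [133,141): 8 bp
  [141,146): 5 bp
  [146,152): 6 bp
  [152,156): 4 bp
  [156,167): 11 bp
  [167,172): 5 bp
  [172,174): 2 bp

[2,2,2,4,5,5,5,6,6,7,7,7,8,9,10,11,11,17,21,29]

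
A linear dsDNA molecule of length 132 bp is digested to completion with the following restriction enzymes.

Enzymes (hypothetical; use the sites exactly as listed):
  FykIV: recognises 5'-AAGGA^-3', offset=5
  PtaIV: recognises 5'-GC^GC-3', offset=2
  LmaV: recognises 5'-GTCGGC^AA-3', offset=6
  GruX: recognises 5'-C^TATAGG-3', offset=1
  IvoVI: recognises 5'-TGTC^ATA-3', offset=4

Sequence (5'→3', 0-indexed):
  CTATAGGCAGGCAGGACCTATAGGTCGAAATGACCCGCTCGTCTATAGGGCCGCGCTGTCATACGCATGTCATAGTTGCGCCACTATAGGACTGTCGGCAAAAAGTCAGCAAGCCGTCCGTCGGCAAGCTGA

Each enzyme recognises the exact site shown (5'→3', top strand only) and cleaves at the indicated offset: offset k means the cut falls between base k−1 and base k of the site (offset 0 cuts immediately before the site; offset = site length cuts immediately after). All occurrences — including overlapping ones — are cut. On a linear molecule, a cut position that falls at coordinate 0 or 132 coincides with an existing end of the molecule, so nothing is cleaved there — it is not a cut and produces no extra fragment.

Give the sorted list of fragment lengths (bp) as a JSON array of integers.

[1,5,6,7,8,11,11,15,17,25,26]

Site scan:
  FykIV (AAGGA, off=5): no sites
  PtaIV (GCGC, off=2): starts [52, 77] → cuts [54, 79]
  LmaV (GTCGGCAA, off=6): starts [93, 119] → cuts [99, 125]
  GruX (CTATAGG, off=1): starts [0, 17, 42, 83] → cuts [1, 18, 43, 84]
  IvoVI (TGTCATA, off=4): starts [56, 67] → cuts [60, 71]

All cut coordinates (distinct, sorted): [1, 18, 43, 54, 60, 71, 79, 84, 99, 125]

Fragments:
  [0,1): 1 bp
  [1,18): 17 bp
  [18,43): 25 bp
  [43,54): 11 bp
  [54,60): 6 bp
  [60,71): 11 bp
  [71,79): 8 bp
  [79,84): 5 bp
  [84,99): 15 bp
  [99,125): 26 bp
  [125,132): 7 bp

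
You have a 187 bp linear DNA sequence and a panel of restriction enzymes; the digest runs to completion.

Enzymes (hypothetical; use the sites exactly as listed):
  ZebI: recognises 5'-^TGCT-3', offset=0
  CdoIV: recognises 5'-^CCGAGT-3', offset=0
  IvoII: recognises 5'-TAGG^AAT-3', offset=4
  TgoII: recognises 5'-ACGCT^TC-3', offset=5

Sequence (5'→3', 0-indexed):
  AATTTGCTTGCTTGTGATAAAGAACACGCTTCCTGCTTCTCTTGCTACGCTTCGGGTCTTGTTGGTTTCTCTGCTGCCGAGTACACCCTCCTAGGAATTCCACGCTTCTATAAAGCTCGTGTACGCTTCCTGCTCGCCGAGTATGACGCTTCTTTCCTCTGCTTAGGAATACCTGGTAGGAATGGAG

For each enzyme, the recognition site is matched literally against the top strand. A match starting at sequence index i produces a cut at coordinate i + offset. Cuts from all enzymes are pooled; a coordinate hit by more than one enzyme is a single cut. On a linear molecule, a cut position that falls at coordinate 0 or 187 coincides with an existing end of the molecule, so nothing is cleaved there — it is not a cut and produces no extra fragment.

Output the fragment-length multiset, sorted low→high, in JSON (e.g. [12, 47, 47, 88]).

Scan for sites:
  ZebI (TGCT, off=0): starts [4, 8, 33, 42, 71, 130, 159] → cuts [4, 8, 33, 42, 71, 130, 159]
  CdoIV (CCGAGT, off=0): starts [76, 136] → cuts [76, 136]
  IvoII (TAGGAAT, off=4): starts [91, 163, 176] → cuts [95, 167, 180]
  TgoII (ACGCTTC, off=5): starts [25, 46, 101, 122, 145] → cuts [30, 51, 106, 127, 150]

Pooled cuts: [4, 8, 30, 33, 42, 51, 71, 76, 95, 106, 127, 130, 136, 150, 159, 167, 180]

Fragments:
  [0,4): 4 bp
  [4,8): 4 bp
  [8,30): 22 bp
  [30,33): 3 bp
  [33,42): 9 bp
  [42,51): 9 bp
  [51,71): 20 bp
  [71,76): 5 bp
  [76,95): 19 bp
  [95,106): 11 bp
  [106,127): 21 bp
  [127,130): 3 bp
  [130,136): 6 bp
  [136,150): 14 bp
  [150,159): 9 bp
  [159,167): 8 bp
  [167,180): 13 bp
  [180,187): 7 bp

[3,3,4,4,5,6,7,8,9,9,9,11,13,14,19,20,21,22]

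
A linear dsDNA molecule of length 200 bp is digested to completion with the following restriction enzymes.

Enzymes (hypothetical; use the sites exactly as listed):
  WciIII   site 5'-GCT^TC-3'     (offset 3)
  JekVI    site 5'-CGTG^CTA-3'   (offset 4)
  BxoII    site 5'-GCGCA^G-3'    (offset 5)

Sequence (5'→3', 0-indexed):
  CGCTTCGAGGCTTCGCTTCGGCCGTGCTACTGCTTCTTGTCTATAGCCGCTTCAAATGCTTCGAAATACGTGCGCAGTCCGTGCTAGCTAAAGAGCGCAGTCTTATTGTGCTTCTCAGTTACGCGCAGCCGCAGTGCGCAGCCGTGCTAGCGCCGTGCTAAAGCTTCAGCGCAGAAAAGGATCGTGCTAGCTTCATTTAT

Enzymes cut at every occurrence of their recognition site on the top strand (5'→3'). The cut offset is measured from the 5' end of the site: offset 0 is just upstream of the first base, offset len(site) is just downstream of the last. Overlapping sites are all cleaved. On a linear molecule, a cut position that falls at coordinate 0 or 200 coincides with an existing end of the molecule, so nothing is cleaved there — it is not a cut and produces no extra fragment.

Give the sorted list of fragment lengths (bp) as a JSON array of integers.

[4,5,6,6,7,8,8,8,8,8,9,9,11,13,13,13,15,16,16,17]

Scan for sites:
  WciIII (GCTTC, off=3): starts [1, 9, 14, 31, 48, 57, 109, 162, 189] → cuts [4, 12, 17, 34, 51, 60, 112, 165, 192]
  JekVI (CGTGCTA, off=4): starts [22, 79, 142, 153, 182] → cuts [26, 83, 146, 157, 186]
  BxoII (GCGCAG, off=5): starts [71, 94, 122, 135, 168] → cuts [76, 99, 127, 140, 173]

Pooled cuts: [4, 12, 17, 26, 34, 51, 60, 76, 83, 99, 112, 127, 140, 146, 157, 165, 173, 186, 192]

Fragments:
  [0,4): 4 bp
  [4,12): 8 bp
  [12,17): 5 bp
  [17,26): 9 bp
  [26,34): 8 bp
  [34,51): 17 bp
  [51,60): 9 bp
  [60,76): 16 bp
  [76,83): 7 bp
  [83,99): 16 bp
  [99,112): 13 bp
  [112,127): 15 bp
  [127,140): 13 bp
  [140,146): 6 bp
  [146,157): 11 bp
  [157,165): 8 bp
  [165,173): 8 bp
  [173,186): 13 bp
  [186,192): 6 bp
  [192,200): 8 bp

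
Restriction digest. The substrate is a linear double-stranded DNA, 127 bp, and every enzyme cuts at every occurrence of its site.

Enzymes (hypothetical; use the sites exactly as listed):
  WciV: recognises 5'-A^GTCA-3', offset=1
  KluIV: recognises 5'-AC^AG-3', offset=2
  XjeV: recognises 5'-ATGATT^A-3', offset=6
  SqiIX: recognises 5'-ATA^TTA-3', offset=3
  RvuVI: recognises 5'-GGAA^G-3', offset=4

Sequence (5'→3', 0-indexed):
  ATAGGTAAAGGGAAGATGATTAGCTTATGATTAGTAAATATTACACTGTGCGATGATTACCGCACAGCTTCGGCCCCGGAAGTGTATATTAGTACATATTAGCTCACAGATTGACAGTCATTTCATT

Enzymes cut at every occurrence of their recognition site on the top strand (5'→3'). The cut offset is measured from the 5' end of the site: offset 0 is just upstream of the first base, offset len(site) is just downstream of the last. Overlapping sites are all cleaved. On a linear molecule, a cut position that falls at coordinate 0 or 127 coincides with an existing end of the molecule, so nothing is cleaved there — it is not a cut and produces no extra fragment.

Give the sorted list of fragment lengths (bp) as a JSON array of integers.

Scan for sites:
  WciV AGTCA/1: at [115] ⇒ [116]
  KluIV ACAG/2: at [63, 105, 113] ⇒ [65, 107, 115]
  XjeV ATGATTA/6: at [15, 26, 52] ⇒ [21, 32, 58]
  SqiIX ATATTA/3: at [37, 85, 95] ⇒ [40, 88, 98]
  RvuVI GGAAG/4: at [10, 77] ⇒ [14, 81]

All cut coordinates (distinct, sorted): [14, 21, 32, 40, 58, 65, 81, 88, 98, 107, 115, 116]

Fragments:
  [0,14): 14 bp
  [14,21): 7 bp
  [21,32): 11 bp
  [32,40): 8 bp
  [40,58): 18 bp
  [58,65): 7 bp
  [65,81): 16 bp
  [81,88): 7 bp
  [88,98): 10 bp
  [98,107): 9 bp
  [107,115): 8 bp
  [115,116): 1 bp
  [116,127): 11 bp

[1,7,7,7,8,8,9,10,11,11,14,16,18]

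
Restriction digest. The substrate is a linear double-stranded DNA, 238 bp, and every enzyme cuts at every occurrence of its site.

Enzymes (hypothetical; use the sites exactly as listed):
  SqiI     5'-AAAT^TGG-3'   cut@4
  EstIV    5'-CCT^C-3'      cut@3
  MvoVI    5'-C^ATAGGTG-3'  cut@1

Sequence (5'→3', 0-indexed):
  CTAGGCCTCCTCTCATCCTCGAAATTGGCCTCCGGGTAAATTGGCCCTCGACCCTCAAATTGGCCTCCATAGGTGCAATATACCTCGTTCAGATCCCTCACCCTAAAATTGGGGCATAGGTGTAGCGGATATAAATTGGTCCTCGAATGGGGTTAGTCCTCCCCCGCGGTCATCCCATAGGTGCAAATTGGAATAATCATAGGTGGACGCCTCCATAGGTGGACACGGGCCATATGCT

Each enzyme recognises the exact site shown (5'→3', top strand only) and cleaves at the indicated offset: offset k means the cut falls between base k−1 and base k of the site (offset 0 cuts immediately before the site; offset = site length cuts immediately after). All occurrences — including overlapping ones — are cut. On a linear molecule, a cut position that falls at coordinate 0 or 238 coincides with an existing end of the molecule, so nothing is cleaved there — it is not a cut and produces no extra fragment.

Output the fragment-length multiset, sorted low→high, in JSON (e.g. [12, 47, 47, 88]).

Per-enzyme occurrences:
  SqiI (AAATTGG, off=4): starts [21, 37, 56, 105, 132, 184] → cuts [25, 41, 60, 109, 136, 188]
  EstIV (CCTC, off=3): starts [5, 8, 16, 28, 45, 52, 63, 82, 95, 140, 157, 209] → cuts [8, 11, 19, 31, 48, 55, 66, 85, 98, 143, 160, 212]
  MvoVI (CATAGGTG, off=1): starts [67, 114, 175, 197, 213] → cuts [68, 115, 176, 198, 214]

All cut coordinates (distinct, sorted): [8, 11, 19, 25, 31, 41, 48, 55, 60, 66, 68, 85, 98, 109, 115, 136, 143, 160, 176, 188, 198, 212, 214]

Fragment lengths:
  [0,8): 8 bp
  [8,11): 3 bp
  [11,19): 8 bp
  [19,25): 6 bp
  [25,31): 6 bp
  [31,41): 10 bp
  [41,48): 7 bp
  [48,55): 7 bp
  [55,60): 5 bp
  [60,66): 6 bp
  [66,68): 2 bp
  [68,85): 17 bp
  [85,98): 13 bp
  [98,109): 11 bp
  [109,115): 6 bp
  [115,136): 21 bp
  [136,143): 7 bp
  [143,160): 17 bp
  [160,176): 16 bp
  [176,188): 12 bp
  [188,198): 10 bp
  [198,212): 14 bp
  [212,214): 2 bp
  [214,238): 24 bp

[2,2,3,5,6,6,6,6,7,7,7,8,8,10,10,11,12,13,14,16,17,17,21,24]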